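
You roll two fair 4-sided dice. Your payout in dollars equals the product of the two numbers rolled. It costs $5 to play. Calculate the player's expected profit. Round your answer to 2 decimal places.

Distribution of the product of the two numbers rolled: 1 w.p. 1/16, 2 w.p. 1/8, 3 w.p. 1/8, 4 w.p. 3/16, 6 w.p. 1/8, 8 w.p. 1/8, …
E[payout] = (1/16)·1 + (1/8)·2 + (1/8)·3 + (3/16)·4 + (1/8)·6 + (1/8)·8 + (1/16)·9 + (1/8)·12 + (1/16)·16 = 25/4
Expected profit = 25/4 − 5 = 5/4 ≈ $1.25

$1.25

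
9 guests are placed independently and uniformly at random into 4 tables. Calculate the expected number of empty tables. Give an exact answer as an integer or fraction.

19683/65536

Let Xⱼ=1 if table j is empty. P(Xⱼ=1) = ((4-1)/4)^9 = 19683/262144.
By linearity, E[#empty] = 4·19683/262144 = 19683/65536.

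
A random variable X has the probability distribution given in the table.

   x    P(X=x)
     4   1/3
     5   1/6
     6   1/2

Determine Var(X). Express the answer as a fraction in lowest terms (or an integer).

29/36

E[X] = (1/3)·4 + (1/6)·5 + (1/2)·6 = 31/6
E[X²] = (1/3)·16 + (1/6)·25 + (1/2)·36 = 55/2
Var(X) = 55/2 − (31/6)² = 29/36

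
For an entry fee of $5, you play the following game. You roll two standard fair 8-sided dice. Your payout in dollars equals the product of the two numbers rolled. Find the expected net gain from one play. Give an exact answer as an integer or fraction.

Distribution of the product of the two numbers rolled: 1 w.p. 1/64, 2 w.p. 1/32, 3 w.p. 1/32, 4 w.p. 3/64, 5 w.p. 1/32, 6 w.p. 1/16, …
E[payout] = (1/64)·1 + (1/32)·2 + (1/32)·3 + (3/64)·4 + (1/32)·5 + (1/16)·6 + (1/32)·7 + (1/16)·8 + (1/64)·9 + (1/32)·10 + (1/16)·12 + (1/32)·14 + (1/32)·15 + (3/64)·16 + (1/32)·18 + (1/32)·20 + (1/32)·21 + (1/16)·24 + (1/64)·25 + (1/32)·28 + (1/32)·30 + (1/32)·32 + (1/32)·35 + (1/64)·36 + (1/32)·40 + (1/32)·42 + (1/32)·48 + (1/64)·49 + (1/32)·56 + (1/64)·64 = 81/4
Expected profit = 81/4 − 5 = 61/4

61/4 dollars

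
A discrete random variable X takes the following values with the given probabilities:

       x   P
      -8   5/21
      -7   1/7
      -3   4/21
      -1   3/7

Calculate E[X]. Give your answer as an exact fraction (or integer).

-82/21

E[X] = (5/21)·(-8) + (1/7)·(-7) + (4/21)·(-3) + (3/7)·(-1)
     = -82/21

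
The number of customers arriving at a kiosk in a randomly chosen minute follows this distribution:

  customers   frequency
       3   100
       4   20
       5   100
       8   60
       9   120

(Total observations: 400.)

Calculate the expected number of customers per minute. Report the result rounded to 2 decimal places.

6.10

Total = 400, so P(customers=3) = 100/400, etc.
E[X] = (1/4)·3 + (1/20)·4 + (1/4)·5 + (3/20)·8 + (3/10)·9
     = 61/10 ≈ 6.10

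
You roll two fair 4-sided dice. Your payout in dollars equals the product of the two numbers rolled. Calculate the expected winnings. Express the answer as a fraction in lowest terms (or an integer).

Distribution of the product of the two numbers rolled: 1 w.p. 1/16, 2 w.p. 1/8, 3 w.p. 1/8, 4 w.p. 3/16, 6 w.p. 1/8, 8 w.p. 1/8, …
E[payout] = (1/16)·1 + (1/8)·2 + (1/8)·3 + (3/16)·4 + (1/8)·6 + (1/8)·8 + (1/16)·9 + (1/8)·12 + (1/16)·16 = 25/4

25/4 dollars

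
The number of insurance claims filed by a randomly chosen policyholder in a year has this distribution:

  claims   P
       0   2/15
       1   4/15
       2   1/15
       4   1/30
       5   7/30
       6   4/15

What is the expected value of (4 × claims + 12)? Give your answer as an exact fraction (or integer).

E[4x+12] = (2/15)·12 + (4/15)·16 + (1/15)·20 + (1/30)·28 + (7/30)·32 + (4/15)·36
     = 126/5

126/5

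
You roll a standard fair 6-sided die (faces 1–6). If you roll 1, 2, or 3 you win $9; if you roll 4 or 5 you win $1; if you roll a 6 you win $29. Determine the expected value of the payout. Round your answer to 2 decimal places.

$9.67

E[payout] = (1/3)·1 + (1/2)·9 + (1/6)·29 = 29/3
≈ $9.67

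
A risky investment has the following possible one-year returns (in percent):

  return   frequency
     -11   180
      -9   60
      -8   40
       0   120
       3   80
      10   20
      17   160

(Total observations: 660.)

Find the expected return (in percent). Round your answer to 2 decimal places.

Total = 660, so P(return=-11) = 180/660, etc.
E[X] = (3/11)·(-11) + (1/11)·(-9) + (2/33)·(-8) + (2/11)·0 + (4/33)·3 + (1/33)·10 + (8/33)·17
     = 16/33 ≈ 0.48

0.48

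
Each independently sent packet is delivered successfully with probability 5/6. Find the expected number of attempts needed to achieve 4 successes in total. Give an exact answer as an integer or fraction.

24/5

By linearity (sum of 4 independent geometric waits), E[trials] = 4/p = 4/(5/6) = 24/5.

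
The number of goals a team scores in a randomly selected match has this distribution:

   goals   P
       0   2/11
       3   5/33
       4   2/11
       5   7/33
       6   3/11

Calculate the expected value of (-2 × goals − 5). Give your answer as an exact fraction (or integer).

E[-2x-5] = (2/11)·(-5) + (5/33)·(-11) + (2/11)·(-13) + (7/33)·(-15) + (3/11)·(-17)
     = -421/33

-421/33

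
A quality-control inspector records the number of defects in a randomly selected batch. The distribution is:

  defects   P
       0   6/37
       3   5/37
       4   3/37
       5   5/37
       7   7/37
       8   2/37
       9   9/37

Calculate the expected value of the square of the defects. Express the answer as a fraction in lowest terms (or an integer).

1418/37

E[X²] = (6/37)·0 + (5/37)·9 + (3/37)·16 + (5/37)·25 + (7/37)·49 + (2/37)·64 + (9/37)·81
     = 1418/37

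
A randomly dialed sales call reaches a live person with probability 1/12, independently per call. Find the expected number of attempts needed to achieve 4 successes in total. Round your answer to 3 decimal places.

48.000

By linearity (sum of 4 independent geometric waits), E[trials] = 4/p = 4/(1/12) = 48.
≈ 48.000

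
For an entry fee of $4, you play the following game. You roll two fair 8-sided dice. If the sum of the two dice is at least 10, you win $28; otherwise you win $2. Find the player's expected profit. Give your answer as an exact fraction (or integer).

E[payout] = (9/16)·2 + (7/16)·28 = 107/8
Expected profit = 107/8 − 4 = 75/8

75/8 dollars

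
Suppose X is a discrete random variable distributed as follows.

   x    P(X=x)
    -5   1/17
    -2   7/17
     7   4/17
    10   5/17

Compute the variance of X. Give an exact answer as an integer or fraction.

9252/289

E[X] = (1/17)·(-5) + (7/17)·(-2) + (4/17)·7 + (5/17)·10 = 59/17
E[X²] = (1/17)·25 + (7/17)·4 + (4/17)·49 + (5/17)·100 = 749/17
Var(X) = 749/17 − (59/17)² = 9252/289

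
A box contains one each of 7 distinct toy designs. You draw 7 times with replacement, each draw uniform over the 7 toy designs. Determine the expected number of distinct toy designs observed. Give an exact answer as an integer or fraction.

543607/117649

Let Xⱼ=1 if type j appears at least once. P(Xⱼ=1) = 1 − ((7−1)/7)^7 = 543607/823543.
E[#distinct] = 7·543607/823543 = 543607/117649.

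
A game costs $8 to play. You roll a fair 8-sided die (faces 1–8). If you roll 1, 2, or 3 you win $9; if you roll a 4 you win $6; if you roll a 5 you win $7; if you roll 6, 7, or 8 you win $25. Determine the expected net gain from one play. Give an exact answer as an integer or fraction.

E[payout] = (1/8)·6 + (1/8)·7 + (3/8)·9 + (3/8)·25 = 115/8
Expected profit = 115/8 − 8 = 51/8

51/8 dollars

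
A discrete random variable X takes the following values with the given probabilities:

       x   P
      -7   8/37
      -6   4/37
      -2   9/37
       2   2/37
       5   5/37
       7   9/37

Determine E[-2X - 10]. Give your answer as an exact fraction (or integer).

-358/37

E[-2x-10] = (8/37)·4 + (4/37)·2 + (9/37)·(-6) + (2/37)·(-14) + (5/37)·(-20) + (9/37)·(-24)
     = -358/37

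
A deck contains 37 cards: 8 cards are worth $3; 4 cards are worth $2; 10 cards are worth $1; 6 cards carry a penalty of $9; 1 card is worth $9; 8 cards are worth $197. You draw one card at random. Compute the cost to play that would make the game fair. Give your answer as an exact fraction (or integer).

1573/37 dollars

E[payout] = (8/37)·3 + (4/37)·2 + (10/37)·1 + (6/37)·(-9) + (1/37)·9 + (8/37)·197 = 1573/37
Fair fee = E[payout] = 1573/37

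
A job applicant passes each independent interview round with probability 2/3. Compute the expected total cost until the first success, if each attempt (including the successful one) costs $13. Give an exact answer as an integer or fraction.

E[#attempts] = 1/p = 3/2; E[cost] = 13·3/2 = 39/2.

39/2 dollars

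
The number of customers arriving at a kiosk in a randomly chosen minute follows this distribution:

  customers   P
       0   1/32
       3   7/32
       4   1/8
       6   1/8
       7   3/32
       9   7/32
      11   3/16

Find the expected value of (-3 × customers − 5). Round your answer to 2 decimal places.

E[-3x-5] = (1/32)·(-5) + (7/32)·(-14) + (1/8)·(-17) + (1/8)·(-23) + (3/32)·(-26) + (7/32)·(-32) + (3/16)·(-38)
     = -793/32 ≈ -24.78

-24.78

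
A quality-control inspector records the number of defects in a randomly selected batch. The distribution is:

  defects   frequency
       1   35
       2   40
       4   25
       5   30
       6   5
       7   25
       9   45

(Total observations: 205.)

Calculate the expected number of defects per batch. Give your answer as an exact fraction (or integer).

195/41

Total = 205, so P(defects=1) = 35/205, etc.
E[X] = (7/41)·1 + (8/41)·2 + (5/41)·4 + (6/41)·5 + (1/41)·6 + (5/41)·7 + (9/41)·9
     = 195/41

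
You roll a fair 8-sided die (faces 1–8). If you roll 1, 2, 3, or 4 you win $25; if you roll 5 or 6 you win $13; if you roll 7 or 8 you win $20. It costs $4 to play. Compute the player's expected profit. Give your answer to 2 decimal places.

$16.75

E[payout] = (1/4)·13 + (1/4)·20 + (1/2)·25 = 83/4
Expected profit = 83/4 − 4 = 67/4 ≈ $16.75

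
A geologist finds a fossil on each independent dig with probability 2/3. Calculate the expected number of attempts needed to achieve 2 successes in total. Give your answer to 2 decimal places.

By linearity (sum of 2 independent geometric waits), E[trials] = 2/p = 2/(2/3) = 3.
≈ 3.00

3.00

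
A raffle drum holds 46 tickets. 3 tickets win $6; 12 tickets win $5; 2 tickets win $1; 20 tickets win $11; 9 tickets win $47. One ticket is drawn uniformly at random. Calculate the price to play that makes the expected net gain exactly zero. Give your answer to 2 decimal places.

E[payout] = (3/46)·6 + (12/46)·5 + (2/46)·1 + (20/46)·11 + (9/46)·47 = 723/46
Fair fee = E[payout] = 723/46 ≈ $15.72

$15.72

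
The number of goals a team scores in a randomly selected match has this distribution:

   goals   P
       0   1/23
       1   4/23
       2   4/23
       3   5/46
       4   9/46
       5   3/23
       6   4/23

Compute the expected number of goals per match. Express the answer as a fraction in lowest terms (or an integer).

153/46

E[X] = (1/23)·0 + (4/23)·1 + (4/23)·2 + (5/46)·3 + (9/46)·4 + (3/23)·5 + (4/23)·6
     = 153/46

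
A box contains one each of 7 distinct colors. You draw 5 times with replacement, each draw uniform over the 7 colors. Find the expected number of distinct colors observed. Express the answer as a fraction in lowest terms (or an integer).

9031/2401

Let Xⱼ=1 if type j appears at least once. P(Xⱼ=1) = 1 − ((7−1)/7)^5 = 9031/16807.
E[#distinct] = 7·9031/16807 = 9031/2401.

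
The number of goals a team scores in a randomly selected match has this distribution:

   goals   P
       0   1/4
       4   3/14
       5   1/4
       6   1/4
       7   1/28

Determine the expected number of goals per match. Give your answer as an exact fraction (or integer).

E[X] = (1/4)·0 + (3/14)·4 + (1/4)·5 + (1/4)·6 + (1/28)·7
     = 27/7

27/7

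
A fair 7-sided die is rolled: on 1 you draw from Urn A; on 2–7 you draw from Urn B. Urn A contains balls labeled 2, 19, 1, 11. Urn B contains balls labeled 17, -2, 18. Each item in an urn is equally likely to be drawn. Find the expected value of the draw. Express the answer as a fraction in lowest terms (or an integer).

E[X | Urn A] = (2 + 19 + 1 + 11)/4 = 33/4
E[X | Urn B] = (17 − 2 + 18)/3 = 11
E[X] = (1/7)·33/4 + (6/7)·11 = 297/28

297/28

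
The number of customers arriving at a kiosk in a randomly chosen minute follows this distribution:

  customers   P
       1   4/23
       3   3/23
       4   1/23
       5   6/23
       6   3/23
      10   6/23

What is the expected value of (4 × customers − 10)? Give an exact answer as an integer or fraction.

270/23

E[4x-10] = (4/23)·(-6) + (3/23)·2 + (1/23)·6 + (6/23)·10 + (3/23)·14 + (6/23)·30
     = 270/23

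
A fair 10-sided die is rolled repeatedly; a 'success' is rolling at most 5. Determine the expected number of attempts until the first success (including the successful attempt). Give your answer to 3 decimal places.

For a geometric distribution, E[trials] = 1/p = 1/(1/2) = 2.
≈ 2.000

2.000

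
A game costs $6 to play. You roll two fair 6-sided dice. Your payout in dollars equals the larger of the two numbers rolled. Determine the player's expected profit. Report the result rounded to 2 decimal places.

-$1.53

Distribution of the larger of the two numbers rolled: 1 w.p. 1/36, 2 w.p. 1/12, 3 w.p. 5/36, 4 w.p. 7/36, 5 w.p. 1/4, 6 w.p. 11/36
E[payout] = (1/36)·1 + (1/12)·2 + (5/36)·3 + (7/36)·4 + (1/4)·5 + (11/36)·6 = 161/36
Expected profit = 161/36 − 6 = -55/36 ≈ -$1.53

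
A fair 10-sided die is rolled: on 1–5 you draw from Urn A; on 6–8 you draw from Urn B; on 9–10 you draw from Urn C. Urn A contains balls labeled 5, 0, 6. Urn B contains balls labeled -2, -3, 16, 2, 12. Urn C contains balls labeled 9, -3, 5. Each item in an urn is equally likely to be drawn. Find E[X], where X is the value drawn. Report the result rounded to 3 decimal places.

4.067

E[X | Urn A] = (5 + 0 + 6)/3 = 11/3
E[X | Urn B] = (-2 − 3 + 16 + 2 + 12)/5 = 5
E[X | Urn C] = (9 − 3 + 5)/3 = 11/3
E[X] = (1/2)·11/3 + (3/10)·5 + (1/5)·11/3 = 61/15 ≈ 4.067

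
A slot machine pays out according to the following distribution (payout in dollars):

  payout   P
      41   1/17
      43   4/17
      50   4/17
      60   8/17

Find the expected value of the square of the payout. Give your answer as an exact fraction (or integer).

E[X²] = (1/17)·1681 + (4/17)·1849 + (4/17)·2500 + (8/17)·3600
     = 47877/17

47877/17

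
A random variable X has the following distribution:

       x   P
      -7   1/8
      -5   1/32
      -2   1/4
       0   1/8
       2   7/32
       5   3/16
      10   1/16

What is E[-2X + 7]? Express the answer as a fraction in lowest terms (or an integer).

97/16

E[-2x+7] = (1/8)·21 + (1/32)·17 + (1/4)·11 + (1/8)·7 + (7/32)·3 + (3/16)·(-3) + (1/16)·(-13)
     = 97/16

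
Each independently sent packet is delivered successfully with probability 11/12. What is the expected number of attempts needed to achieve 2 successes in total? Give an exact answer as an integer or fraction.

By linearity (sum of 2 independent geometric waits), E[trials] = 2/p = 2/(11/12) = 24/11.

24/11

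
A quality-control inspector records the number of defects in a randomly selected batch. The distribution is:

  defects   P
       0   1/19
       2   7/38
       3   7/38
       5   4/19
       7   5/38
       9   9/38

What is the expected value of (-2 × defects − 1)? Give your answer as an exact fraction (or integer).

-210/19

E[-2x-1] = (1/19)·(-1) + (7/38)·(-5) + (7/38)·(-7) + (4/19)·(-11) + (5/38)·(-15) + (9/38)·(-19)
     = -210/19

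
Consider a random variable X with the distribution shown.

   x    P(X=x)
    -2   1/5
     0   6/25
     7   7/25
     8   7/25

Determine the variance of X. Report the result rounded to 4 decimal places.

E[X] = (1/5)·(-2) + (6/25)·0 + (7/25)·7 + (7/25)·8 = 19/5
E[X²] = (1/5)·4 + (6/25)·0 + (7/25)·49 + (7/25)·64 = 811/25
Var(X) = 811/25 − (19/5)² = 18 ≈ 18.0000

18.0000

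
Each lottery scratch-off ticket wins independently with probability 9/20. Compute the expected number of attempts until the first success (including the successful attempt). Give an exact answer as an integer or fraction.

20/9

For a geometric distribution, E[trials] = 1/p = 1/(9/20) = 20/9.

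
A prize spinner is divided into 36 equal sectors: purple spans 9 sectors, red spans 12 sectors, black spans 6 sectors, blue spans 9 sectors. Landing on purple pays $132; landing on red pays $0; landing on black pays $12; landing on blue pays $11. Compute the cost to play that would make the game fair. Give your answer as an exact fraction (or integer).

151/4 dollars

E[payout] = (9/36)·132 + (12/36)·0 + (6/36)·12 + (9/36)·11 = 151/4
Fair fee = E[payout] = 151/4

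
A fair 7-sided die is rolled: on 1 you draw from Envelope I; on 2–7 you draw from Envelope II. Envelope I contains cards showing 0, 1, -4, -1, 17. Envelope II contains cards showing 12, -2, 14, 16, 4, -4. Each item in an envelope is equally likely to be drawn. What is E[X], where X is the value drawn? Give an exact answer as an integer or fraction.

E[X | Envelope I] = (0 + 1 − 4 − 1 + 17)/5 = 13/5
E[X | Envelope II] = (12 − 2 + 14 + 16 + 4 − 4)/6 = 20/3
E[X] = (1/7)·13/5 + (6/7)·20/3 = 213/35

213/35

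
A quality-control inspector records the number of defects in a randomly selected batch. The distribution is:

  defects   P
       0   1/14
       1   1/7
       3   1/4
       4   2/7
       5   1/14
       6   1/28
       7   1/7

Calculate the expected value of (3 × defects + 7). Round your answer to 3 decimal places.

17.821

E[3x+7] = (1/14)·7 + (1/7)·10 + (1/4)·16 + (2/7)·19 + (1/14)·22 + (1/28)·25 + (1/7)·28
     = 499/28 ≈ 17.821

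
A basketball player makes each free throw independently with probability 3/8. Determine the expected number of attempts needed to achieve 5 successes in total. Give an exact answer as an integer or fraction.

40/3

By linearity (sum of 5 independent geometric waits), E[trials] = 5/p = 5/(3/8) = 40/3.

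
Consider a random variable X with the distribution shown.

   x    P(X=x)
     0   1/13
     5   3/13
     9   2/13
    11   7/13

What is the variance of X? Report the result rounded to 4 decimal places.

11.7870

E[X] = (1/13)·0 + (3/13)·5 + (2/13)·9 + (7/13)·11 = 110/13
E[X²] = (1/13)·0 + (3/13)·25 + (2/13)·81 + (7/13)·121 = 1084/13
Var(X) = 1084/13 − (110/13)² = 1992/169 ≈ 11.7870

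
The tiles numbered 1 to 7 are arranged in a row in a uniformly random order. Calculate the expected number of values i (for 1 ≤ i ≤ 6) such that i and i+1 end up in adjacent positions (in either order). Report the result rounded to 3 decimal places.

For each i ∈ {1,…,6}, let Xᵢ = 1 if i and i+1 are adjacent. P(Xᵢ=1) = 2·(7−1)!/7! = 2/7.
By linearity, E[ΣXᵢ] = (6)·(2/7) = 12/7.
≈ 1.714

1.714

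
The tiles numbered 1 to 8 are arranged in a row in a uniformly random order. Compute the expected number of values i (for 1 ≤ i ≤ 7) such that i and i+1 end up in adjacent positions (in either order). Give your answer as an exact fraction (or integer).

For each i ∈ {1,…,7}, let Xᵢ = 1 if i and i+1 are adjacent. P(Xᵢ=1) = 2·(8−1)!/8! = 2/8.
By linearity, E[ΣXᵢ] = (7)·(2/8) = 7/4.

7/4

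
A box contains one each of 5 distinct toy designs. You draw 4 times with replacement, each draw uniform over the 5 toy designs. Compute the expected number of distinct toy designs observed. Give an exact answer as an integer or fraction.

Let Xⱼ=1 if type j appears at least once. P(Xⱼ=1) = 1 − ((5−1)/5)^4 = 369/625.
E[#distinct] = 5·369/625 = 369/125.

369/125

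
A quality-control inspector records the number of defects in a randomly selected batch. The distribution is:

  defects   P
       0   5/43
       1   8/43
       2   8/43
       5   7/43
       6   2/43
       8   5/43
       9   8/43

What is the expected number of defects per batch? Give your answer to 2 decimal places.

E[X] = (5/43)·0 + (8/43)·1 + (8/43)·2 + (7/43)·5 + (2/43)·6 + (5/43)·8 + (8/43)·9
     = 183/43 ≈ 4.26

4.26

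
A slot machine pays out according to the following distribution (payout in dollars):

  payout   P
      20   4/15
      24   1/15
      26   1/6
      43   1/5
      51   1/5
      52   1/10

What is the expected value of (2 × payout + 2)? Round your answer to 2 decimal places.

72.53

E[2x+2] = (4/15)·42 + (1/15)·50 + (1/6)·54 + (1/5)·88 + (1/5)·104 + (1/10)·106
     = 1088/15 ≈ 72.53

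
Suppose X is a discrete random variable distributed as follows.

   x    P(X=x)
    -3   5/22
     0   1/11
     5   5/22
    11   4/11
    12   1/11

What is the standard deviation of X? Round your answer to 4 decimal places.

E[X] = 61/11, E[X²] = 713/11
Var(X) = E[X²] − (E[X])² = 713/11 − 3721/121 = 4122/121
SD(X) = √(4122/121) ≈ 5.8366

5.8366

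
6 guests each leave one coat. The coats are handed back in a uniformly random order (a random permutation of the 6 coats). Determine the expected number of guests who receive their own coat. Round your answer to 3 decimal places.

Let Xᵢ = 1 if person i gets their own coat. For each i, P(Xᵢ=1) = 1/6.
By linearity of expectation, E[X₁+…+X_6] = 6·(1/6) = 1.
≈ 1.000

1.000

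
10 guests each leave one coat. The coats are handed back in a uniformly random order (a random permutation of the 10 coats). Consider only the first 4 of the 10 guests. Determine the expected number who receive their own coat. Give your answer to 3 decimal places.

Let Xᵢ = 1 if person i gets their own coat. For each i, P(Xᵢ=1) = 1/10.
By linearity of expectation, E[X₁+…+X_4] = 4·(1/10) = 2/5.
≈ 0.400

0.400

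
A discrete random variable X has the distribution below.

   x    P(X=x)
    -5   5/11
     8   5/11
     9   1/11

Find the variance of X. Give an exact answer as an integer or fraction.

5210/121

E[X] = (5/11)·(-5) + (5/11)·8 + (1/11)·9 = 24/11
E[X²] = (5/11)·25 + (5/11)·64 + (1/11)·81 = 526/11
Var(X) = 526/11 − (24/11)² = 5210/121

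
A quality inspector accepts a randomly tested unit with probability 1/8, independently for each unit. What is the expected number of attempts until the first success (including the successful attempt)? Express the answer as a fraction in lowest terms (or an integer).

For a geometric distribution, E[trials] = 1/p = 1/(1/8) = 8.

8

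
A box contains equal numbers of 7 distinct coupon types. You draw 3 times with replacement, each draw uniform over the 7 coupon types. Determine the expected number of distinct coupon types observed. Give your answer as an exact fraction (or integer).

Let Xⱼ=1 if type j appears at least once. P(Xⱼ=1) = 1 − ((7−1)/7)^3 = 127/343.
E[#distinct] = 7·127/343 = 127/49.

127/49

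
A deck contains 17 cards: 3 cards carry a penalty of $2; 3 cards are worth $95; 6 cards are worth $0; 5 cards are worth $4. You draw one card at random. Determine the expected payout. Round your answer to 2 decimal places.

E[payout] = (3/17)·(-2) + (3/17)·95 + (6/17)·0 + (5/17)·4 = 299/17
≈ $17.59

$17.59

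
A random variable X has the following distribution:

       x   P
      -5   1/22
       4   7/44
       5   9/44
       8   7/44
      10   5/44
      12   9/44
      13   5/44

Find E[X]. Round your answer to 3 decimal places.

E[X] = (1/22)·(-5) + (7/44)·4 + (9/44)·5 + (7/44)·8 + (5/44)·10 + (9/44)·12 + (5/44)·13
     = 171/22 ≈ 7.773

7.773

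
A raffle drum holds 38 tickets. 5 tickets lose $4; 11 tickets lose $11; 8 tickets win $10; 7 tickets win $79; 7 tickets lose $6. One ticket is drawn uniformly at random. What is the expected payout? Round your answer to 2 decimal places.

E[payout] = (5/38)·(-4) + (11/38)·(-11) + (8/38)·10 + (7/38)·79 + (7/38)·(-6) = 225/19
≈ $11.84

$11.84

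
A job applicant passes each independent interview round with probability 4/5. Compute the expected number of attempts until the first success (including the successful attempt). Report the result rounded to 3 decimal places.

For a geometric distribution, E[trials] = 1/p = 1/(4/5) = 5/4.
≈ 1.250

1.250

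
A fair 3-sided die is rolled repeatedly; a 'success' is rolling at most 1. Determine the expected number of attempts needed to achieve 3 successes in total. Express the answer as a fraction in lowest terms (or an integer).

9

By linearity (sum of 3 independent geometric waits), E[trials] = 3/p = 3/(1/3) = 9.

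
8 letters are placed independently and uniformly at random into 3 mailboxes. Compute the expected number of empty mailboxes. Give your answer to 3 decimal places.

0.117

Let Xⱼ=1 if mailbox j is empty. P(Xⱼ=1) = ((3-1)/3)^8 = 256/6561.
By linearity, E[#empty] = 3·256/6561 = 256/2187.
≈ 0.117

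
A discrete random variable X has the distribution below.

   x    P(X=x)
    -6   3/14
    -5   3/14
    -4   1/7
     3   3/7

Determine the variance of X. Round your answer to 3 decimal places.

16.515

E[X] = (3/14)·(-6) + (3/14)·(-5) + (1/7)·(-4) + (3/7)·3 = -23/14
E[X²] = (3/14)·36 + (3/14)·25 + (1/7)·16 + (3/7)·9 = 269/14
Var(X) = 269/14 − (-23/14)² = 3237/196 ≈ 16.515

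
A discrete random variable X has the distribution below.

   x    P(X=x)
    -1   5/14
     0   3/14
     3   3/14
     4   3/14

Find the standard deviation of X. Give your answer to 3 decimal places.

E[X] = 8/7, E[X²] = 40/7
Var(X) = E[X²] − (E[X])² = 40/7 − 64/49 = 216/49
SD(X) = √(216/49) ≈ 2.100

2.100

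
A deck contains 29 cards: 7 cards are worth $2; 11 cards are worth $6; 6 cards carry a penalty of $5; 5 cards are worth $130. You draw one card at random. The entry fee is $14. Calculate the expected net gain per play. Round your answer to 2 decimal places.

E[payout] = (7/29)·2 + (11/29)·6 + (6/29)·(-5) + (5/29)·130 = 700/29
Expected profit = 700/29 − 14 = 294/29 ≈ $10.14

$10.14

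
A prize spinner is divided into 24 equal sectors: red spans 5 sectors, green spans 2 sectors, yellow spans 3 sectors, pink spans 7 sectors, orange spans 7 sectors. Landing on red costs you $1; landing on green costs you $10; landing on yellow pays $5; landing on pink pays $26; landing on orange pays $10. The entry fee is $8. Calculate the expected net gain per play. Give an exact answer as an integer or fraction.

25/12 dollars

E[payout] = (5/24)·(-1) + (2/24)·(-10) + (3/24)·5 + (7/24)·26 + (7/24)·10 = 121/12
Expected profit = 121/12 − 8 = 25/12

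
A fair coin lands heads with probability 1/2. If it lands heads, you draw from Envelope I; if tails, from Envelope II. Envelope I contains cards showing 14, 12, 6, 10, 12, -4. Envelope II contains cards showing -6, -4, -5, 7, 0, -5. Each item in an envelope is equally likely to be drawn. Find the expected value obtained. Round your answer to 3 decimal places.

3.083

E[X | Envelope I] = (14 + 12 + 6 + 10 + 12 − 4)/6 = 25/3
E[X | Envelope II] = (-6 − 4 − 5 + 7 + 0 − 5)/6 = -13/6
E[X] = (1/2)·25/3 + (1/2)·(-13/6) = 37/12 ≈ 3.083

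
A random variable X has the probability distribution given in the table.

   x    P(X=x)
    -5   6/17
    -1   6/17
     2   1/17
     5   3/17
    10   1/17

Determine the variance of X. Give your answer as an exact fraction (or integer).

5614/289

E[X] = (6/17)·(-5) + (6/17)·(-1) + (1/17)·2 + (3/17)·5 + (1/17)·10 = -9/17
E[X²] = (6/17)·25 + (6/17)·1 + (1/17)·4 + (3/17)·25 + (1/17)·100 = 335/17
Var(X) = 335/17 − (-9/17)² = 5614/289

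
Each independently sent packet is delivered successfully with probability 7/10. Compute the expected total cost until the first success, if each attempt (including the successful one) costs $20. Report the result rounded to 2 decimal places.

$28.57

E[#attempts] = 1/p = 10/7; E[cost] = 20·10/7 = 200/7.
≈ 28.57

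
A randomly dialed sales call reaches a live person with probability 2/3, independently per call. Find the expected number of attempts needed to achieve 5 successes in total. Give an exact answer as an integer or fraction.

15/2

By linearity (sum of 5 independent geometric waits), E[trials] = 5/p = 5/(2/3) = 15/2.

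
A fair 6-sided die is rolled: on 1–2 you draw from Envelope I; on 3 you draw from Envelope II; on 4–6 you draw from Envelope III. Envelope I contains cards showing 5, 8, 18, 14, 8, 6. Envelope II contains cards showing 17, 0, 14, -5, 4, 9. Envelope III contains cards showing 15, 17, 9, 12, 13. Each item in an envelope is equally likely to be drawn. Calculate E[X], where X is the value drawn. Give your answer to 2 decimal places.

10.96

E[X | Envelope I] = (5 + 8 + 18 + 14 + 8 + 6)/6 = 59/6
E[X | Envelope II] = (17 + 0 + 14 − 5 + 4 + 9)/6 = 13/2
E[X | Envelope III] = (15 + 17 + 9 + 12 + 13)/5 = 66/5
E[X] = (1/3)·59/6 + (1/6)·13/2 + (1/2)·66/5 = 1973/180 ≈ 10.96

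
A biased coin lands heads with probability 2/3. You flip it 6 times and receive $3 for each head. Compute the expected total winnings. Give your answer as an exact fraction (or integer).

E[#heads] = 6·2/3 = 4 (linearity over flips).
E[winnings] = 3·4 = 12.

$12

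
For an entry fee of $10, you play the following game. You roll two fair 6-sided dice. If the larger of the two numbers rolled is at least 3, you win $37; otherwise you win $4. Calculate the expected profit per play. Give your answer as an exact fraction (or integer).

E[payout] = (1/9)·4 + (8/9)·37 = 100/3
Expected profit = 100/3 − 10 = 70/3

70/3 dollars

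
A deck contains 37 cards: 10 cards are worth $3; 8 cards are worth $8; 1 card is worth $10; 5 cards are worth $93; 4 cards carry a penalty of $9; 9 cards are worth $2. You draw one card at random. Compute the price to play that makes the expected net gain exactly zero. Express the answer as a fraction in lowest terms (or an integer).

551/37 dollars

E[payout] = (10/37)·3 + (8/37)·8 + (1/37)·10 + (5/37)·93 + (4/37)·(-9) + (9/37)·2 = 551/37
Fair fee = E[payout] = 551/37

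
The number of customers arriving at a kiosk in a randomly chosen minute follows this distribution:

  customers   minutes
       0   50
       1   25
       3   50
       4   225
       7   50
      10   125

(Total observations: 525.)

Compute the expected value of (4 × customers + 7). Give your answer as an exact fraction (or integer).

Total = 525, so P(customers=0) = 50/525, etc.
E[4x+7] = (2/21)·7 + (1/21)·11 + (2/21)·19 + (3/7)·23 + (2/21)·35 + (5/21)·47
     = 575/21

575/21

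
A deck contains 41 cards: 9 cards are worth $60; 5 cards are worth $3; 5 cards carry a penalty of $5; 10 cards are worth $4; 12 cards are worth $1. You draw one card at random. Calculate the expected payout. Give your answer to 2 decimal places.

$14.20

E[payout] = (9/41)·60 + (5/41)·3 + (5/41)·(-5) + (10/41)·4 + (12/41)·1 = 582/41
≈ $14.20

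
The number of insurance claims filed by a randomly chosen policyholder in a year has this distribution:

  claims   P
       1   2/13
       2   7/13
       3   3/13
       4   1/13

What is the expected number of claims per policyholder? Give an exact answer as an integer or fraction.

29/13

E[X] = (2/13)·1 + (7/13)·2 + (3/13)·3 + (1/13)·4
     = 29/13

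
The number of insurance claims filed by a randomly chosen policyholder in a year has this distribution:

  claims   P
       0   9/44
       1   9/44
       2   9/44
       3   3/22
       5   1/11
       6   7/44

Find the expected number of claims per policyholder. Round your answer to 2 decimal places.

2.43

E[X] = (9/44)·0 + (9/44)·1 + (9/44)·2 + (3/22)·3 + (1/11)·5 + (7/44)·6
     = 107/44 ≈ 2.43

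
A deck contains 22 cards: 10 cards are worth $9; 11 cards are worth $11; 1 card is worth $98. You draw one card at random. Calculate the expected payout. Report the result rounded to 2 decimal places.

E[payout] = (10/22)·9 + (11/22)·11 + (1/22)·98 = 309/22
≈ $14.05

$14.05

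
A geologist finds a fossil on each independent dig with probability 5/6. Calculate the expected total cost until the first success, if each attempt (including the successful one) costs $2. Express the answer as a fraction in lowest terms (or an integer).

12/5 dollars

E[#attempts] = 1/p = 6/5; E[cost] = 2·6/5 = 12/5.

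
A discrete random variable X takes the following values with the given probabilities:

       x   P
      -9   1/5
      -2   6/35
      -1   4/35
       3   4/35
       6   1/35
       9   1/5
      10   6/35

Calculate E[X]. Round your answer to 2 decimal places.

1.77

E[X] = (1/5)·(-9) + (6/35)·(-2) + (4/35)·(-1) + (4/35)·3 + (1/35)·6 + (1/5)·9 + (6/35)·10
     = 62/35 ≈ 1.77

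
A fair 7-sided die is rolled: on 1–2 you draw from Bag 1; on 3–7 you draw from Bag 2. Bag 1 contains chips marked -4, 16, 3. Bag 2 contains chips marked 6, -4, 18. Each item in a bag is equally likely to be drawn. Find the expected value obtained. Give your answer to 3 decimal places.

6.190

E[X | Bag 1] = (-4 + 16 + 3)/3 = 5
E[X | Bag 2] = (6 − 4 + 18)/3 = 20/3
E[X] = (2/7)·5 + (5/7)·20/3 = 130/21 ≈ 6.190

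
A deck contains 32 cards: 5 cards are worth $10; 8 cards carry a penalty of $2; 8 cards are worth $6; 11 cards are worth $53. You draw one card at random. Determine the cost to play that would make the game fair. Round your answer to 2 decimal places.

$20.78

E[payout] = (5/32)·10 + (8/32)·(-2) + (8/32)·6 + (11/32)·53 = 665/32
Fair fee = E[payout] = 665/32 ≈ $20.78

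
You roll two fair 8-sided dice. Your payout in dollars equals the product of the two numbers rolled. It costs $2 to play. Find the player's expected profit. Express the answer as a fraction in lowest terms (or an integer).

73/4 dollars

Distribution of the product of the two numbers rolled: 1 w.p. 1/64, 2 w.p. 1/32, 3 w.p. 1/32, 4 w.p. 3/64, 5 w.p. 1/32, 6 w.p. 1/16, …
E[payout] = (1/64)·1 + (1/32)·2 + (1/32)·3 + (3/64)·4 + (1/32)·5 + (1/16)·6 + (1/32)·7 + (1/16)·8 + (1/64)·9 + (1/32)·10 + (1/16)·12 + (1/32)·14 + (1/32)·15 + (3/64)·16 + (1/32)·18 + (1/32)·20 + (1/32)·21 + (1/16)·24 + (1/64)·25 + (1/32)·28 + (1/32)·30 + (1/32)·32 + (1/32)·35 + (1/64)·36 + (1/32)·40 + (1/32)·42 + (1/32)·48 + (1/64)·49 + (1/32)·56 + (1/64)·64 = 81/4
Expected profit = 81/4 − 2 = 73/4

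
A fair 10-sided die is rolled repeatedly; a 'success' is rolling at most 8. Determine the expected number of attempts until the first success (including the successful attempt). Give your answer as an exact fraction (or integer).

5/4

For a geometric distribution, E[trials] = 1/p = 1/(4/5) = 5/4.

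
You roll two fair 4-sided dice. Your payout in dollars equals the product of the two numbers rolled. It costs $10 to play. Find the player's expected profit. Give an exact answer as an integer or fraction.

-15/4 dollars

Distribution of the product of the two numbers rolled: 1 w.p. 1/16, 2 w.p. 1/8, 3 w.p. 1/8, 4 w.p. 3/16, 6 w.p. 1/8, 8 w.p. 1/8, …
E[payout] = (1/16)·1 + (1/8)·2 + (1/8)·3 + (3/16)·4 + (1/8)·6 + (1/8)·8 + (1/16)·9 + (1/8)·12 + (1/16)·16 = 25/4
Expected profit = 25/4 − 10 = -15/4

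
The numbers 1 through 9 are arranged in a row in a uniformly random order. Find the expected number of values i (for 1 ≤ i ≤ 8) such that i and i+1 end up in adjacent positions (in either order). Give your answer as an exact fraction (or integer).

For each i ∈ {1,…,8}, let Xᵢ = 1 if i and i+1 are adjacent. P(Xᵢ=1) = 2·(9−1)!/9! = 2/9.
By linearity, E[ΣXᵢ] = (8)·(2/9) = 16/9.

16/9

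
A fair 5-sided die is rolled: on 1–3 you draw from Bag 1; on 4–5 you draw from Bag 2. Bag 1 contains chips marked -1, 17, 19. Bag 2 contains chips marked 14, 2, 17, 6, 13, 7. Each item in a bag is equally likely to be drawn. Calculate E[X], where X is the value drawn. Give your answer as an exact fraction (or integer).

E[X | Bag 1] = (-1 + 17 + 19)/3 = 35/3
E[X | Bag 2] = (14 + 2 + 17 + 6 + 13 + 7)/6 = 59/6
E[X] = (3/5)·35/3 + (2/5)·59/6 = 164/15

164/15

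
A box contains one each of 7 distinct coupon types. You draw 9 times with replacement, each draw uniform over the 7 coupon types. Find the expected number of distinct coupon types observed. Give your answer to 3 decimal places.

Let Xⱼ=1 if type j appears at least once. P(Xⱼ=1) = 1 − ((7−1)/7)^9 = 30275911/40353607.
E[#distinct] = 7·30275911/40353607 = 30275911/5764801.
≈ 5.252

5.252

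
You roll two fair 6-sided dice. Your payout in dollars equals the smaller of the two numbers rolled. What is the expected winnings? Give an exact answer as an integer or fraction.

Distribution of the smaller of the two numbers rolled: 1 w.p. 11/36, 2 w.p. 1/4, 3 w.p. 7/36, 4 w.p. 5/36, 5 w.p. 1/12, 6 w.p. 1/36
E[payout] = (11/36)·1 + (1/4)·2 + (7/36)·3 + (5/36)·4 + (1/12)·5 + (1/36)·6 = 91/36

91/36 dollars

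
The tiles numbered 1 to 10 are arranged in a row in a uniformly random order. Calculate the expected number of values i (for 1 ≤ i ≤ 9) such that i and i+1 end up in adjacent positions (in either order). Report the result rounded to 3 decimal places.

1.800

For each i ∈ {1,…,9}, let Xᵢ = 1 if i and i+1 are adjacent. P(Xᵢ=1) = 2·(10−1)!/10! = 2/10.
By linearity, E[ΣXᵢ] = (9)·(2/10) = 9/5.
≈ 1.800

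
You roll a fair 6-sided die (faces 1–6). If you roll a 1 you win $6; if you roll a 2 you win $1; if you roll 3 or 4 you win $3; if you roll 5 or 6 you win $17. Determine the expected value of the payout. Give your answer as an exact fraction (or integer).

47/6 dollars

E[payout] = (1/6)·1 + (1/3)·3 + (1/6)·6 + (1/3)·17 = 47/6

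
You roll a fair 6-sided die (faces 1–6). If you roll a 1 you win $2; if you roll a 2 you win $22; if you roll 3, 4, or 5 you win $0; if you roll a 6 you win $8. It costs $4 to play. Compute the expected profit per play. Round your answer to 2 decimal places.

E[payout] = (1/2)·0 + (1/6)·2 + (1/6)·8 + (1/6)·22 = 16/3
Expected profit = 16/3 − 4 = 4/3 ≈ $1.33

$1.33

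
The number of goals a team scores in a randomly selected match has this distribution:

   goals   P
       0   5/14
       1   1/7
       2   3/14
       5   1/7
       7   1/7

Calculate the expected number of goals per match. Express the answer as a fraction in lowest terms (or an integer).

16/7

E[X] = (5/14)·0 + (1/7)·1 + (3/14)·2 + (1/7)·5 + (1/7)·7
     = 16/7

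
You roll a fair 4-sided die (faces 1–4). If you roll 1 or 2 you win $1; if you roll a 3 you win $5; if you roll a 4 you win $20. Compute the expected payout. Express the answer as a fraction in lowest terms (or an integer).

E[payout] = (1/2)·1 + (1/4)·5 + (1/4)·20 = 27/4

27/4 dollars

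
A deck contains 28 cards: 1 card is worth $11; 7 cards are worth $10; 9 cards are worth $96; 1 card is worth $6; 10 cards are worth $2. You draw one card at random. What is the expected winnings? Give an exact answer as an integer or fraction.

E[payout] = (1/28)·11 + (7/28)·10 + (9/28)·96 + (1/28)·6 + (10/28)·2 = 971/28

971/28 dollars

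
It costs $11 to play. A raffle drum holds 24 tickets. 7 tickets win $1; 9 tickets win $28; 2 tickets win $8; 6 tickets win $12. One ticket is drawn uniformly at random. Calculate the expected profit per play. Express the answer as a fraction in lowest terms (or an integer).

83/24 dollars

E[payout] = (7/24)·1 + (9/24)·28 + (2/24)·8 + (6/24)·12 = 347/24
Expected profit = 347/24 − 11 = 83/24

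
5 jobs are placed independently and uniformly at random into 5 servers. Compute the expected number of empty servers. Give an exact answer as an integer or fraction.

Let Xⱼ=1 if server j is empty. P(Xⱼ=1) = ((5-1)/5)^5 = 1024/3125.
By linearity, E[#empty] = 5·1024/3125 = 1024/625.

1024/625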